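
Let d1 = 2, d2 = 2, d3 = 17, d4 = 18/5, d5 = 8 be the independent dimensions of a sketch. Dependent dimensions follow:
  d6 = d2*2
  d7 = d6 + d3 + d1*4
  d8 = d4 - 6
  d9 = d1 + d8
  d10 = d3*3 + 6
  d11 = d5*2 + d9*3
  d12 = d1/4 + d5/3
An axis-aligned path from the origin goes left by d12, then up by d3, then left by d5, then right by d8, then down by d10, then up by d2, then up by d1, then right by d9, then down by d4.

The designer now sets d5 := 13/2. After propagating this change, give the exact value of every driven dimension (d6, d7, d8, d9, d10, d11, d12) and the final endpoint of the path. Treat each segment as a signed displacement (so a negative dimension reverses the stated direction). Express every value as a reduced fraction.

d6 = 4
d7 = 29
d8 = -12/5
d9 = -2/5
d10 = 57
d11 = 59/5
d12 = 8/3
endpoint = (-359/30, -198/5)

Apply edit: d5 := 13/2
  d6 = d2*2 = 4
  d7 = d6 + d3 + d1*4 = 29
  d8 = d4 - 6 = -12/5
  d9 = d1 + d8 = -2/5
  d10 = d3*3 + 6 = 57
  d11 = d5*2 + d9*3 = 59/5
  d12 = d1/4 + d5/3 = 8/3
Walk from origin (0, 0):
  seg 1: left by d12 = 8/3 → (-8/3, 0)
  seg 2: up by d3 = 17 → (-8/3, 17)
  seg 3: left by d5 = 13/2 → (-55/6, 17)
  seg 4: right by d8 = -12/5 → (-347/30, 17)
  seg 5: down by d10 = 57 → (-347/30, -40)
  seg 6: up by d2 = 2 → (-347/30, -38)
  seg 7: up by d1 = 2 → (-347/30, -36)
  seg 8: right by d9 = -2/5 → (-359/30, -36)
  seg 9: down by d4 = 18/5 → (-359/30, -198/5)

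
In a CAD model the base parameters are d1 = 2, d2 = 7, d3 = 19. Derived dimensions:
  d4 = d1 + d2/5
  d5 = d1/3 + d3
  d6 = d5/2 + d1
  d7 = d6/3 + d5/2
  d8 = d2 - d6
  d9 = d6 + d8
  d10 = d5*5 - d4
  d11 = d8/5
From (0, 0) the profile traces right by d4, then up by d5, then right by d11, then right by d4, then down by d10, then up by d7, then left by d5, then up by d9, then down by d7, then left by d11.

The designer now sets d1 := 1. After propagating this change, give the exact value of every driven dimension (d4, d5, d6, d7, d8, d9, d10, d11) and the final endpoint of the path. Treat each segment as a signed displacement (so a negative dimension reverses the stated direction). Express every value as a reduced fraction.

d4 = 12/5
d5 = 58/3
d6 = 32/3
d7 = 119/9
d8 = -11/3
d9 = 7
d10 = 1414/15
d11 = -11/15
endpoint = (-218/15, -1019/15)

Apply edit: d1 := 1
  d4 = d1 + d2/5 = 12/5
  d5 = d1/3 + d3 = 58/3
  d6 = d5/2 + d1 = 32/3
  d7 = d6/3 + d5/2 = 119/9
  d8 = d2 - d6 = -11/3
  d9 = d6 + d8 = 7
  d10 = d5*5 - d4 = 1414/15
  d11 = d8/5 = -11/15
Walk from origin (0, 0):
  seg 1: right by d4 = 12/5 → (12/5, 0)
  seg 2: up by d5 = 58/3 → (12/5, 58/3)
  seg 3: right by d11 = -11/15 → (5/3, 58/3)
  seg 4: right by d4 = 12/5 → (61/15, 58/3)
  seg 5: down by d10 = 1414/15 → (61/15, -1124/15)
  seg 6: up by d7 = 119/9 → (61/15, -2777/45)
  seg 7: left by d5 = 58/3 → (-229/15, -2777/45)
  seg 8: up by d9 = 7 → (-229/15, -2462/45)
  seg 9: down by d7 = 119/9 → (-229/15, -1019/15)
  seg 10: left by d11 = -11/15 → (-218/15, -1019/15)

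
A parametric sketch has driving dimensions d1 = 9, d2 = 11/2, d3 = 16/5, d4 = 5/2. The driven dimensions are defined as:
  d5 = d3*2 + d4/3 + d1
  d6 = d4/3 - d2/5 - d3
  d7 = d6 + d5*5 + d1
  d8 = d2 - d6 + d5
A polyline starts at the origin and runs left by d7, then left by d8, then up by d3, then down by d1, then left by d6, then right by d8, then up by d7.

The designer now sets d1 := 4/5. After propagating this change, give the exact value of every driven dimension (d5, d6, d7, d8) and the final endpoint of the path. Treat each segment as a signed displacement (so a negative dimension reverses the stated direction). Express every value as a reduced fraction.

Apply edit: d1 := 4/5
  d5 = d3*2 + d4/3 + d1 = 241/30
  d6 = d4/3 - d2/5 - d3 = -52/15
  d7 = d6 + d5*5 + d1 = 75/2
  d8 = d2 - d6 + d5 = 17
Walk from origin (0, 0):
  seg 1: left by d7 = 75/2 → (-75/2, 0)
  seg 2: left by d8 = 17 → (-109/2, 0)
  seg 3: up by d3 = 16/5 → (-109/2, 16/5)
  seg 4: down by d1 = 4/5 → (-109/2, 12/5)
  seg 5: left by d6 = -52/15 → (-1531/30, 12/5)
  seg 6: right by d8 = 17 → (-1021/30, 12/5)
  seg 7: up by d7 = 75/2 → (-1021/30, 399/10)

d5 = 241/30
d6 = -52/15
d7 = 75/2
d8 = 17
endpoint = (-1021/30, 399/10)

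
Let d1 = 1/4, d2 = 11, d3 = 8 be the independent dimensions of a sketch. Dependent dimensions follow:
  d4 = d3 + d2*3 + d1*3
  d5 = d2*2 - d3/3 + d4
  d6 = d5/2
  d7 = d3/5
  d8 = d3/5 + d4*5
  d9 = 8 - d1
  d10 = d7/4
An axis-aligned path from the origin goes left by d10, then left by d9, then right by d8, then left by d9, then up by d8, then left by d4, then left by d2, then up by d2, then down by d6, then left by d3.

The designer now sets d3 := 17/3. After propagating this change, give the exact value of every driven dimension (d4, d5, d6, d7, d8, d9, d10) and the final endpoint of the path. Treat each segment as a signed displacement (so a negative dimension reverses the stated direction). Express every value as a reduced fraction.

Apply edit: d3 := 17/3
  d4 = d3 + d2*3 + d1*3 = 473/12
  d5 = d2*2 - d3/3 + d4 = 2143/36
  d6 = d5/2 = 2143/72
  d7 = d3/5 = 17/15
  d8 = d3/5 + d4*5 = 11893/60
  d9 = 8 - d1 = 31/4
  d10 = d7/4 = 17/60
Walk from origin (0, 0):
  seg 1: left by d10 = 17/60 → (-17/60, 0)
  seg 2: left by d9 = 31/4 → (-241/30, 0)
  seg 3: right by d8 = 11893/60 → (11411/60, 0)
  seg 4: left by d9 = 31/4 → (5473/30, 0)
  seg 5: up by d8 = 11893/60 → (5473/30, 11893/60)
  seg 6: left by d4 = 473/12 → (8581/60, 11893/60)
  seg 7: left by d2 = 11 → (7921/60, 11893/60)
  seg 8: up by d2 = 11 → (7921/60, 12553/60)
  seg 9: down by d6 = 2143/72 → (7921/60, 64603/360)
  seg 10: left by d3 = 17/3 → (2527/20, 64603/360)

d4 = 473/12
d5 = 2143/36
d6 = 2143/72
d7 = 17/15
d8 = 11893/60
d9 = 31/4
d10 = 17/60
endpoint = (2527/20, 64603/360)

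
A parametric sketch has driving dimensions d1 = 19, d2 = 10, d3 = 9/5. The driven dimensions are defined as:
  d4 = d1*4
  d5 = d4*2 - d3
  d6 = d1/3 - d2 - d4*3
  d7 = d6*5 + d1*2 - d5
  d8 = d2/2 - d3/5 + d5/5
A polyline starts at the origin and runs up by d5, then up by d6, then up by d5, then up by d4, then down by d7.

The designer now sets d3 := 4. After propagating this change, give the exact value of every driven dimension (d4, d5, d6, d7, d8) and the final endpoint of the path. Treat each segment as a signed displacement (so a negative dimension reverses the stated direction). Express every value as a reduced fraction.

d4 = 76
d5 = 148
d6 = -695/3
d7 = -3805/3
d8 = 169/5
endpoint = (0, 4226/3)

Apply edit: d3 := 4
  d4 = d1*4 = 76
  d5 = d4*2 - d3 = 148
  d6 = d1/3 - d2 - d4*3 = -695/3
  d7 = d6*5 + d1*2 - d5 = -3805/3
  d8 = d2/2 - d3/5 + d5/5 = 169/5
Walk from origin (0, 0):
  seg 1: up by d5 = 148 → (0, 148)
  seg 2: up by d6 = -695/3 → (0, -251/3)
  seg 3: up by d5 = 148 → (0, 193/3)
  seg 4: up by d4 = 76 → (0, 421/3)
  seg 5: down by d7 = -3805/3 → (0, 4226/3)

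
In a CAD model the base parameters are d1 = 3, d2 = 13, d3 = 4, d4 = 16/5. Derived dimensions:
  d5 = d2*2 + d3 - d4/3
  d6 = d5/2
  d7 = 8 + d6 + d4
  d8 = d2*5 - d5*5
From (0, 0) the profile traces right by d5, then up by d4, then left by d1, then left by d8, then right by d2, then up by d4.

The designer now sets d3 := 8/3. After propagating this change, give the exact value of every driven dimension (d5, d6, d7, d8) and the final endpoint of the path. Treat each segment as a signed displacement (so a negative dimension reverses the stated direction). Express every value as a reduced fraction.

d5 = 138/5
d6 = 69/5
d7 = 25
d8 = -73
endpoint = (553/5, 32/5)

Apply edit: d3 := 8/3
  d5 = d2*2 + d3 - d4/3 = 138/5
  d6 = d5/2 = 69/5
  d7 = 8 + d6 + d4 = 25
  d8 = d2*5 - d5*5 = -73
Walk from origin (0, 0):
  seg 1: right by d5 = 138/5 → (138/5, 0)
  seg 2: up by d4 = 16/5 → (138/5, 16/5)
  seg 3: left by d1 = 3 → (123/5, 16/5)
  seg 4: left by d8 = -73 → (488/5, 16/5)
  seg 5: right by d2 = 13 → (553/5, 16/5)
  seg 6: up by d4 = 16/5 → (553/5, 32/5)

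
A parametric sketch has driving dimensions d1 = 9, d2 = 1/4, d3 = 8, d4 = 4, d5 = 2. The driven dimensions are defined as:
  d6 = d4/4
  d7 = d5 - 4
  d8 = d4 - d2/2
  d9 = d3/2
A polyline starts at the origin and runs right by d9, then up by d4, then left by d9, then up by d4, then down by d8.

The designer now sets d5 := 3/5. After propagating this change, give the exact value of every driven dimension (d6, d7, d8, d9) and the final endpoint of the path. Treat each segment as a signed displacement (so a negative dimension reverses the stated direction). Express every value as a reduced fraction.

d6 = 1
d7 = -17/5
d8 = 31/8
d9 = 4
endpoint = (0, 33/8)

Apply edit: d5 := 3/5
  d6 = d4/4 = 1
  d7 = d5 - 4 = -17/5
  d8 = d4 - d2/2 = 31/8
  d9 = d3/2 = 4
Walk from origin (0, 0):
  seg 1: right by d9 = 4 → (4, 0)
  seg 2: up by d4 = 4 → (4, 4)
  seg 3: left by d9 = 4 → (0, 4)
  seg 4: up by d4 = 4 → (0, 8)
  seg 5: down by d8 = 31/8 → (0, 33/8)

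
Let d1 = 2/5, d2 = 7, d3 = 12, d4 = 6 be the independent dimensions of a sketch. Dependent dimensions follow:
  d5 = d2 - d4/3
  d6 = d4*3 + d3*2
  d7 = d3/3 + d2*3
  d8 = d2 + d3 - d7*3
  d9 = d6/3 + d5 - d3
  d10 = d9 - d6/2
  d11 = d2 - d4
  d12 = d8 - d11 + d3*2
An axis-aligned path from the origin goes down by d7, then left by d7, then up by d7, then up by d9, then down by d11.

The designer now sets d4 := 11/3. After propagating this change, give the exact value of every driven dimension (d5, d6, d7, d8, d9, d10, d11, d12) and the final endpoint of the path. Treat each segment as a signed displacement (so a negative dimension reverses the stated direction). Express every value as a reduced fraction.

Apply edit: d4 := 11/3
  d5 = d2 - d4/3 = 52/9
  d6 = d4*3 + d3*2 = 35
  d7 = d3/3 + d2*3 = 25
  d8 = d2 + d3 - d7*3 = -56
  d9 = d6/3 + d5 - d3 = 49/9
  d10 = d9 - d6/2 = -217/18
  d11 = d2 - d4 = 10/3
  d12 = d8 - d11 + d3*2 = -106/3
Walk from origin (0, 0):
  seg 1: down by d7 = 25 → (0, -25)
  seg 2: left by d7 = 25 → (-25, -25)
  seg 3: up by d7 = 25 → (-25, 0)
  seg 4: up by d9 = 49/9 → (-25, 49/9)
  seg 5: down by d11 = 10/3 → (-25, 19/9)

d5 = 52/9
d6 = 35
d7 = 25
d8 = -56
d9 = 49/9
d10 = -217/18
d11 = 10/3
d12 = -106/3
endpoint = (-25, 19/9)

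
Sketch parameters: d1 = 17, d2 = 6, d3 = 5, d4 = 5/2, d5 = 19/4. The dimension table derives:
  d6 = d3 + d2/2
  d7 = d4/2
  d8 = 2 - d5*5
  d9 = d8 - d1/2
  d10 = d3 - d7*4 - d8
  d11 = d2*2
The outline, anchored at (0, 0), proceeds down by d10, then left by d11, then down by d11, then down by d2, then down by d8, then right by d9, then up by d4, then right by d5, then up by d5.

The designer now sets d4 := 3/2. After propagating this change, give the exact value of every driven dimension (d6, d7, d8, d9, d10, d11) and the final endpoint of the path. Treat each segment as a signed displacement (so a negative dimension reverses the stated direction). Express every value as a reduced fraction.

Apply edit: d4 := 3/2
  d6 = d3 + d2/2 = 8
  d7 = d4/2 = 3/4
  d8 = 2 - d5*5 = -87/4
  d9 = d8 - d1/2 = -121/4
  d10 = d3 - d7*4 - d8 = 95/4
  d11 = d2*2 = 12
Walk from origin (0, 0):
  seg 1: down by d10 = 95/4 → (0, -95/4)
  seg 2: left by d11 = 12 → (-12, -95/4)
  seg 3: down by d11 = 12 → (-12, -143/4)
  seg 4: down by d2 = 6 → (-12, -167/4)
  seg 5: down by d8 = -87/4 → (-12, -20)
  seg 6: right by d9 = -121/4 → (-169/4, -20)
  seg 7: up by d4 = 3/2 → (-169/4, -37/2)
  seg 8: right by d5 = 19/4 → (-75/2, -37/2)
  seg 9: up by d5 = 19/4 → (-75/2, -55/4)

d6 = 8
d7 = 3/4
d8 = -87/4
d9 = -121/4
d10 = 95/4
d11 = 12
endpoint = (-75/2, -55/4)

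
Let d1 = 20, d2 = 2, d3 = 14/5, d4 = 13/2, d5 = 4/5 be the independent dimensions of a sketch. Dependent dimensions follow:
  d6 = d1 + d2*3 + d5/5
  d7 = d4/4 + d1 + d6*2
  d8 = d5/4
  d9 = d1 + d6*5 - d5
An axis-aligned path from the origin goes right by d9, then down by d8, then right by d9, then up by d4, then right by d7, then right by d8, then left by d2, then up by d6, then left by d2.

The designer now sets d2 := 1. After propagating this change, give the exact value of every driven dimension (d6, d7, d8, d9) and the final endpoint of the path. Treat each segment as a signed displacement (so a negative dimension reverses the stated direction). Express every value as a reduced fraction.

d6 = 579/25
d7 = 13589/200
d8 = 1/5
d9 = 135
endpoint = (67229/200, 1473/50)

Apply edit: d2 := 1
  d6 = d1 + d2*3 + d5/5 = 579/25
  d7 = d4/4 + d1 + d6*2 = 13589/200
  d8 = d5/4 = 1/5
  d9 = d1 + d6*5 - d5 = 135
Walk from origin (0, 0):
  seg 1: right by d9 = 135 → (135, 0)
  seg 2: down by d8 = 1/5 → (135, -1/5)
  seg 3: right by d9 = 135 → (270, -1/5)
  seg 4: up by d4 = 13/2 → (270, 63/10)
  seg 5: right by d7 = 13589/200 → (67589/200, 63/10)
  seg 6: right by d8 = 1/5 → (67629/200, 63/10)
  seg 7: left by d2 = 1 → (67429/200, 63/10)
  seg 8: up by d6 = 579/25 → (67429/200, 1473/50)
  seg 9: left by d2 = 1 → (67229/200, 1473/50)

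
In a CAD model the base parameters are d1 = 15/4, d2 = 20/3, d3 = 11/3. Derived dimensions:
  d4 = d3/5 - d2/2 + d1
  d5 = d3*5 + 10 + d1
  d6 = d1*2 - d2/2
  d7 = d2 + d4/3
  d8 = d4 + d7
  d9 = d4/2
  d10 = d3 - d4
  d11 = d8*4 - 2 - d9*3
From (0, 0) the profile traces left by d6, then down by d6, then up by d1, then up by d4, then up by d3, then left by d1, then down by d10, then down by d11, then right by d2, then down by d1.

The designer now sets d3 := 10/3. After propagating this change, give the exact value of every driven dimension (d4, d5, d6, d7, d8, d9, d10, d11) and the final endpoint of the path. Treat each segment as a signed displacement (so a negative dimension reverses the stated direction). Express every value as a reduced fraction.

d4 = 13/12
d5 = 365/12
d6 = 25/6
d7 = 253/36
d8 = 73/9
d9 = 13/24
d10 = 9/4
d11 = 2075/72
endpoint = (-5/4, -2219/72)

Apply edit: d3 := 10/3
  d4 = d3/5 - d2/2 + d1 = 13/12
  d5 = d3*5 + 10 + d1 = 365/12
  d6 = d1*2 - d2/2 = 25/6
  d7 = d2 + d4/3 = 253/36
  d8 = d4 + d7 = 73/9
  d9 = d4/2 = 13/24
  d10 = d3 - d4 = 9/4
  d11 = d8*4 - 2 - d9*3 = 2075/72
Walk from origin (0, 0):
  seg 1: left by d6 = 25/6 → (-25/6, 0)
  seg 2: down by d6 = 25/6 → (-25/6, -25/6)
  seg 3: up by d1 = 15/4 → (-25/6, -5/12)
  seg 4: up by d4 = 13/12 → (-25/6, 2/3)
  seg 5: up by d3 = 10/3 → (-25/6, 4)
  seg 6: left by d1 = 15/4 → (-95/12, 4)
  seg 7: down by d10 = 9/4 → (-95/12, 7/4)
  seg 8: down by d11 = 2075/72 → (-95/12, -1949/72)
  seg 9: right by d2 = 20/3 → (-5/4, -1949/72)
  seg 10: down by d1 = 15/4 → (-5/4, -2219/72)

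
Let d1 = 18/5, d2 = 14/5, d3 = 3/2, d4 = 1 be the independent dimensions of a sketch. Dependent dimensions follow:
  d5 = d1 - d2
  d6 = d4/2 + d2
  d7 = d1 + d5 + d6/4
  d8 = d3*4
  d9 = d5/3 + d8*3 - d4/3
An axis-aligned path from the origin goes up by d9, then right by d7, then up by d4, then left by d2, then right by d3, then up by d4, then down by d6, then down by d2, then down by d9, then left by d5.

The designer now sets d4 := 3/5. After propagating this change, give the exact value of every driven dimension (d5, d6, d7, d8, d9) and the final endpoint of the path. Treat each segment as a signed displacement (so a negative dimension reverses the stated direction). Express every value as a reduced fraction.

Apply edit: d4 := 3/5
  d5 = d1 - d2 = 4/5
  d6 = d4/2 + d2 = 31/10
  d7 = d1 + d5 + d6/4 = 207/40
  d8 = d3*4 = 6
  d9 = d5/3 + d8*3 - d4/3 = 271/15
Walk from origin (0, 0):
  seg 1: up by d9 = 271/15 → (0, 271/15)
  seg 2: right by d7 = 207/40 → (207/40, 271/15)
  seg 3: up by d4 = 3/5 → (207/40, 56/3)
  seg 4: left by d2 = 14/5 → (19/8, 56/3)
  seg 5: right by d3 = 3/2 → (31/8, 56/3)
  seg 6: up by d4 = 3/5 → (31/8, 289/15)
  seg 7: down by d6 = 31/10 → (31/8, 97/6)
  seg 8: down by d2 = 14/5 → (31/8, 401/30)
  seg 9: down by d9 = 271/15 → (31/8, -47/10)
  seg 10: left by d5 = 4/5 → (123/40, -47/10)

d5 = 4/5
d6 = 31/10
d7 = 207/40
d8 = 6
d9 = 271/15
endpoint = (123/40, -47/10)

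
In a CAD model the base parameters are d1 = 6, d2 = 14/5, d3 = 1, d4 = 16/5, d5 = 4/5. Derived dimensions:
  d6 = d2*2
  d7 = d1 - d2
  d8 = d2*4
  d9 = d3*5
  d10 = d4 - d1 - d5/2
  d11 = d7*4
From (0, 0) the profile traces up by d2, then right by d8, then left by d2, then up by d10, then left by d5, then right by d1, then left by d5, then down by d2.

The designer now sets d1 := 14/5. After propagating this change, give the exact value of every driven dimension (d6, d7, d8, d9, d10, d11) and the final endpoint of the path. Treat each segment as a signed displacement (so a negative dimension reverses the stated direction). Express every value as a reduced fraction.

d6 = 28/5
d7 = 0
d8 = 56/5
d9 = 5
d10 = 0
d11 = 0
endpoint = (48/5, 0)

Apply edit: d1 := 14/5
  d6 = d2*2 = 28/5
  d7 = d1 - d2 = 0
  d8 = d2*4 = 56/5
  d9 = d3*5 = 5
  d10 = d4 - d1 - d5/2 = 0
  d11 = d7*4 = 0
Walk from origin (0, 0):
  seg 1: up by d2 = 14/5 → (0, 14/5)
  seg 2: right by d8 = 56/5 → (56/5, 14/5)
  seg 3: left by d2 = 14/5 → (42/5, 14/5)
  seg 4: up by d10 = 0 → (42/5, 14/5)
  seg 5: left by d5 = 4/5 → (38/5, 14/5)
  seg 6: right by d1 = 14/5 → (52/5, 14/5)
  seg 7: left by d5 = 4/5 → (48/5, 14/5)
  seg 8: down by d2 = 14/5 → (48/5, 0)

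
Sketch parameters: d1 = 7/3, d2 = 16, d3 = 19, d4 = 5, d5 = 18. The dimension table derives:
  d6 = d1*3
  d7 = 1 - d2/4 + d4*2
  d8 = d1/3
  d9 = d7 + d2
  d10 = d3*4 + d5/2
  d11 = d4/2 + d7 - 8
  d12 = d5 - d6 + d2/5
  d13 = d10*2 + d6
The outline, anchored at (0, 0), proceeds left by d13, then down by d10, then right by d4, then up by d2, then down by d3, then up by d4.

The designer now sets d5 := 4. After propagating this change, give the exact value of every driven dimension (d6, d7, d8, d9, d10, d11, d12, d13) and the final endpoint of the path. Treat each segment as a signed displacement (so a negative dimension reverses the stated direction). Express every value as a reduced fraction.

Apply edit: d5 := 4
  d6 = d1*3 = 7
  d7 = 1 - d2/4 + d4*2 = 7
  d8 = d1/3 = 7/9
  d9 = d7 + d2 = 23
  d10 = d3*4 + d5/2 = 78
  d11 = d4/2 + d7 - 8 = 3/2
  d12 = d5 - d6 + d2/5 = 1/5
  d13 = d10*2 + d6 = 163
Walk from origin (0, 0):
  seg 1: left by d13 = 163 → (-163, 0)
  seg 2: down by d10 = 78 → (-163, -78)
  seg 3: right by d4 = 5 → (-158, -78)
  seg 4: up by d2 = 16 → (-158, -62)
  seg 5: down by d3 = 19 → (-158, -81)
  seg 6: up by d4 = 5 → (-158, -76)

d6 = 7
d7 = 7
d8 = 7/9
d9 = 23
d10 = 78
d11 = 3/2
d12 = 1/5
d13 = 163
endpoint = (-158, -76)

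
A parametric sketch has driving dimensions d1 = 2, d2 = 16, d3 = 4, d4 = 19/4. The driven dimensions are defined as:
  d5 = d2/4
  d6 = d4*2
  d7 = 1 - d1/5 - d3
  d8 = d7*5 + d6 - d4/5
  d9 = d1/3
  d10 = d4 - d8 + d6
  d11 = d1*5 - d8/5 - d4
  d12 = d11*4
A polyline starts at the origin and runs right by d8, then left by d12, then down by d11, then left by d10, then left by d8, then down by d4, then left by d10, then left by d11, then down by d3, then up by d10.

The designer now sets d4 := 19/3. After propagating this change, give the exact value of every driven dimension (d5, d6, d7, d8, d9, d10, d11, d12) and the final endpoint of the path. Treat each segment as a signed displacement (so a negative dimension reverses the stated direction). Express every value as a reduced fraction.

Apply edit: d4 := 19/3
  d5 = d2/4 = 4
  d6 = d4*2 = 38/3
  d7 = 1 - d1/5 - d3 = -17/5
  d8 = d7*5 + d6 - d4/5 = -28/5
  d9 = d1/3 = 2/3
  d10 = d4 - d8 + d6 = 123/5
  d11 = d1*5 - d8/5 - d4 = 359/75
  d12 = d11*4 = 1436/75
Walk from origin (0, 0):
  seg 1: right by d8 = -28/5 → (-28/5, 0)
  seg 2: left by d12 = 1436/75 → (-1856/75, 0)
  seg 3: down by d11 = 359/75 → (-1856/75, -359/75)
  seg 4: left by d10 = 123/5 → (-3701/75, -359/75)
  seg 5: left by d8 = -28/5 → (-3281/75, -359/75)
  seg 6: down by d4 = 19/3 → (-3281/75, -278/25)
  seg 7: left by d10 = 123/5 → (-5126/75, -278/25)
  seg 8: left by d11 = 359/75 → (-1097/15, -278/25)
  seg 9: down by d3 = 4 → (-1097/15, -378/25)
  seg 10: up by d10 = 123/5 → (-1097/15, 237/25)

d5 = 4
d6 = 38/3
d7 = -17/5
d8 = -28/5
d9 = 2/3
d10 = 123/5
d11 = 359/75
d12 = 1436/75
endpoint = (-1097/15, 237/25)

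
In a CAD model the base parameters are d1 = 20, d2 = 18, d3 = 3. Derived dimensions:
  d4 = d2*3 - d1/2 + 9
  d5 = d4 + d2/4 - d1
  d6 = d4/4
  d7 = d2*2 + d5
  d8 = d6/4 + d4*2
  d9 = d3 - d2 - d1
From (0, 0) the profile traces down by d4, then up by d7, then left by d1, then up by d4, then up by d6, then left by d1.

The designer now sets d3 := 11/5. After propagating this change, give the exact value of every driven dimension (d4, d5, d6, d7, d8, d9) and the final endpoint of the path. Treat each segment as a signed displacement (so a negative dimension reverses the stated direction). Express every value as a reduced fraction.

d4 = 53
d5 = 75/2
d6 = 53/4
d7 = 147/2
d8 = 1749/16
d9 = -179/5
endpoint = (-40, 347/4)

Apply edit: d3 := 11/5
  d4 = d2*3 - d1/2 + 9 = 53
  d5 = d4 + d2/4 - d1 = 75/2
  d6 = d4/4 = 53/4
  d7 = d2*2 + d5 = 147/2
  d8 = d6/4 + d4*2 = 1749/16
  d9 = d3 - d2 - d1 = -179/5
Walk from origin (0, 0):
  seg 1: down by d4 = 53 → (0, -53)
  seg 2: up by d7 = 147/2 → (0, 41/2)
  seg 3: left by d1 = 20 → (-20, 41/2)
  seg 4: up by d4 = 53 → (-20, 147/2)
  seg 5: up by d6 = 53/4 → (-20, 347/4)
  seg 6: left by d1 = 20 → (-40, 347/4)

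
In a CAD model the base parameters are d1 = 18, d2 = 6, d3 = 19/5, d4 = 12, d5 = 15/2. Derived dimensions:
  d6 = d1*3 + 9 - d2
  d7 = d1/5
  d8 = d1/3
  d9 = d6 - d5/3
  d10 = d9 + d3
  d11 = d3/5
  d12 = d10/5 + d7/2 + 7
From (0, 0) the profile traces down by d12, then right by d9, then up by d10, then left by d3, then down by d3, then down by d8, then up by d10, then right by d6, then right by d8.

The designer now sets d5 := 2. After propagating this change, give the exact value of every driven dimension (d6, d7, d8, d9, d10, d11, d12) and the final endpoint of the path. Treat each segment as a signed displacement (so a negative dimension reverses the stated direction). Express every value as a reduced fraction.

Apply edit: d5 := 2
  d6 = d1*3 + 9 - d2 = 57
  d7 = d1/5 = 18/5
  d8 = d1/3 = 6
  d9 = d6 - d5/3 = 169/3
  d10 = d9 + d3 = 902/15
  d11 = d3/5 = 19/25
  d12 = d10/5 + d7/2 + 7 = 1562/75
Walk from origin (0, 0):
  seg 1: down by d12 = 1562/75 → (0, -1562/75)
  seg 2: right by d9 = 169/3 → (169/3, -1562/75)
  seg 3: up by d10 = 902/15 → (169/3, 2948/75)
  seg 4: left by d3 = 19/5 → (788/15, 2948/75)
  seg 5: down by d3 = 19/5 → (788/15, 2663/75)
  seg 6: down by d8 = 6 → (788/15, 2213/75)
  seg 7: up by d10 = 902/15 → (788/15, 2241/25)
  seg 8: right by d6 = 57 → (1643/15, 2241/25)
  seg 9: right by d8 = 6 → (1733/15, 2241/25)

d6 = 57
d7 = 18/5
d8 = 6
d9 = 169/3
d10 = 902/15
d11 = 19/25
d12 = 1562/75
endpoint = (1733/15, 2241/25)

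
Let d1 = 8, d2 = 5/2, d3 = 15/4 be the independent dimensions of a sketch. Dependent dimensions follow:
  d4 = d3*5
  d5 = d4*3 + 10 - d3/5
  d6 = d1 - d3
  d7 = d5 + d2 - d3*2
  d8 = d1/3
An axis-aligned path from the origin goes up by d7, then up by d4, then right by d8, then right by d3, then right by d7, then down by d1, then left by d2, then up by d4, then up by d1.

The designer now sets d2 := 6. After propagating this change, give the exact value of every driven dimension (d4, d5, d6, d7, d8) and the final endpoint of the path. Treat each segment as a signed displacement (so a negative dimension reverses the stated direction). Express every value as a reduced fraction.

d4 = 75/4
d5 = 131/2
d6 = 17/4
d7 = 64
d8 = 8/3
endpoint = (773/12, 203/2)

Apply edit: d2 := 6
  d4 = d3*5 = 75/4
  d5 = d4*3 + 10 - d3/5 = 131/2
  d6 = d1 - d3 = 17/4
  d7 = d5 + d2 - d3*2 = 64
  d8 = d1/3 = 8/3
Walk from origin (0, 0):
  seg 1: up by d7 = 64 → (0, 64)
  seg 2: up by d4 = 75/4 → (0, 331/4)
  seg 3: right by d8 = 8/3 → (8/3, 331/4)
  seg 4: right by d3 = 15/4 → (77/12, 331/4)
  seg 5: right by d7 = 64 → (845/12, 331/4)
  seg 6: down by d1 = 8 → (845/12, 299/4)
  seg 7: left by d2 = 6 → (773/12, 299/4)
  seg 8: up by d4 = 75/4 → (773/12, 187/2)
  seg 9: up by d1 = 8 → (773/12, 203/2)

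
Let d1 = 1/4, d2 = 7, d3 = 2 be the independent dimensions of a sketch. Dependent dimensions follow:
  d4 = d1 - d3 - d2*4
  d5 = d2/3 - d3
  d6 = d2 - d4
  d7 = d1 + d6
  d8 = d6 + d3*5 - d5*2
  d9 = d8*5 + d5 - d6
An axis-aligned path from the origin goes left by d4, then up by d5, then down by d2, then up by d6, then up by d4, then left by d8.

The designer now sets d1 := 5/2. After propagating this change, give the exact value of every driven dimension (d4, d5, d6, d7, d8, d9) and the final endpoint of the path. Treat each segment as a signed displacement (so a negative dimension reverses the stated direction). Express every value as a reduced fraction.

d4 = -55/2
d5 = 1/3
d6 = 69/2
d7 = 37
d8 = 263/6
d9 = 185
endpoint = (-49/3, 1/3)

Apply edit: d1 := 5/2
  d4 = d1 - d3 - d2*4 = -55/2
  d5 = d2/3 - d3 = 1/3
  d6 = d2 - d4 = 69/2
  d7 = d1 + d6 = 37
  d8 = d6 + d3*5 - d5*2 = 263/6
  d9 = d8*5 + d5 - d6 = 185
Walk from origin (0, 0):
  seg 1: left by d4 = -55/2 → (55/2, 0)
  seg 2: up by d5 = 1/3 → (55/2, 1/3)
  seg 3: down by d2 = 7 → (55/2, -20/3)
  seg 4: up by d6 = 69/2 → (55/2, 167/6)
  seg 5: up by d4 = -55/2 → (55/2, 1/3)
  seg 6: left by d8 = 263/6 → (-49/3, 1/3)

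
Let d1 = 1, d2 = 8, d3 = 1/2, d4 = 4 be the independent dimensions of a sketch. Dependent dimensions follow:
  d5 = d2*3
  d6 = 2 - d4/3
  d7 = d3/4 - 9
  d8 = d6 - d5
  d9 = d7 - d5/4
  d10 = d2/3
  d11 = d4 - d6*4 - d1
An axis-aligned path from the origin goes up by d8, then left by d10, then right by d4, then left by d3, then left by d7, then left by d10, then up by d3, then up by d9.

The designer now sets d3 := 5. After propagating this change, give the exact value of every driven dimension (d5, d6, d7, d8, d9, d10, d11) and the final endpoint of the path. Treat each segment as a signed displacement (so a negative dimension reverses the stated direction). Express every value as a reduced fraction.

Apply edit: d3 := 5
  d5 = d2*3 = 24
  d6 = 2 - d4/3 = 2/3
  d7 = d3/4 - 9 = -31/4
  d8 = d6 - d5 = -70/3
  d9 = d7 - d5/4 = -55/4
  d10 = d2/3 = 8/3
  d11 = d4 - d6*4 - d1 = 1/3
Walk from origin (0, 0):
  seg 1: up by d8 = -70/3 → (0, -70/3)
  seg 2: left by d10 = 8/3 → (-8/3, -70/3)
  seg 3: right by d4 = 4 → (4/3, -70/3)
  seg 4: left by d3 = 5 → (-11/3, -70/3)
  seg 5: left by d7 = -31/4 → (49/12, -70/3)
  seg 6: left by d10 = 8/3 → (17/12, -70/3)
  seg 7: up by d3 = 5 → (17/12, -55/3)
  seg 8: up by d9 = -55/4 → (17/12, -385/12)

d5 = 24
d6 = 2/3
d7 = -31/4
d8 = -70/3
d9 = -55/4
d10 = 8/3
d11 = 1/3
endpoint = (17/12, -385/12)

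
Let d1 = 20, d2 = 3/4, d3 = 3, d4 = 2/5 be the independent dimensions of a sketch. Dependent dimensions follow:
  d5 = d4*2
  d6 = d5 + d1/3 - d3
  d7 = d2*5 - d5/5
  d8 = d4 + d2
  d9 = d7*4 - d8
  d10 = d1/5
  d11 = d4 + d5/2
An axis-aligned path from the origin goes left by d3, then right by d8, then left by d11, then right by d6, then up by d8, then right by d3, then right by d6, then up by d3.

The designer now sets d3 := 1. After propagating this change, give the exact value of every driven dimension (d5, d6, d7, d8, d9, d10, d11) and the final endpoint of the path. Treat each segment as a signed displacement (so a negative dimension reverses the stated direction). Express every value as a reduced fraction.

Apply edit: d3 := 1
  d5 = d4*2 = 4/5
  d6 = d5 + d1/3 - d3 = 97/15
  d7 = d2*5 - d5/5 = 359/100
  d8 = d4 + d2 = 23/20
  d9 = d7*4 - d8 = 1321/100
  d10 = d1/5 = 4
  d11 = d4 + d5/2 = 4/5
Walk from origin (0, 0):
  seg 1: left by d3 = 1 → (-1, 0)
  seg 2: right by d8 = 23/20 → (3/20, 0)
  seg 3: left by d11 = 4/5 → (-13/20, 0)
  seg 4: right by d6 = 97/15 → (349/60, 0)
  seg 5: up by d8 = 23/20 → (349/60, 23/20)
  seg 6: right by d3 = 1 → (409/60, 23/20)
  seg 7: right by d6 = 97/15 → (797/60, 23/20)
  seg 8: up by d3 = 1 → (797/60, 43/20)

d5 = 4/5
d6 = 97/15
d7 = 359/100
d8 = 23/20
d9 = 1321/100
d10 = 4
d11 = 4/5
endpoint = (797/60, 43/20)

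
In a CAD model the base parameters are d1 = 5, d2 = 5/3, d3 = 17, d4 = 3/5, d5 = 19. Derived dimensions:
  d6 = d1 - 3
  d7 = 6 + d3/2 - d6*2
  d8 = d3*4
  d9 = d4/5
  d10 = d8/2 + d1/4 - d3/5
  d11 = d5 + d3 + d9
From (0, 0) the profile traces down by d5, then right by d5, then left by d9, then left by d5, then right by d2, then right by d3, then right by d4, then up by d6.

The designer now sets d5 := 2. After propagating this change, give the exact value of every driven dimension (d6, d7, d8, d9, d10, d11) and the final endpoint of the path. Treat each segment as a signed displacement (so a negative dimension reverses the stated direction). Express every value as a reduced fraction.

d6 = 2
d7 = 21/2
d8 = 68
d9 = 3/25
d10 = 637/20
d11 = 478/25
endpoint = (1436/75, 0)

Apply edit: d5 := 2
  d6 = d1 - 3 = 2
  d7 = 6 + d3/2 - d6*2 = 21/2
  d8 = d3*4 = 68
  d9 = d4/5 = 3/25
  d10 = d8/2 + d1/4 - d3/5 = 637/20
  d11 = d5 + d3 + d9 = 478/25
Walk from origin (0, 0):
  seg 1: down by d5 = 2 → (0, -2)
  seg 2: right by d5 = 2 → (2, -2)
  seg 3: left by d9 = 3/25 → (47/25, -2)
  seg 4: left by d5 = 2 → (-3/25, -2)
  seg 5: right by d2 = 5/3 → (116/75, -2)
  seg 6: right by d3 = 17 → (1391/75, -2)
  seg 7: right by d4 = 3/5 → (1436/75, -2)
  seg 8: up by d6 = 2 → (1436/75, 0)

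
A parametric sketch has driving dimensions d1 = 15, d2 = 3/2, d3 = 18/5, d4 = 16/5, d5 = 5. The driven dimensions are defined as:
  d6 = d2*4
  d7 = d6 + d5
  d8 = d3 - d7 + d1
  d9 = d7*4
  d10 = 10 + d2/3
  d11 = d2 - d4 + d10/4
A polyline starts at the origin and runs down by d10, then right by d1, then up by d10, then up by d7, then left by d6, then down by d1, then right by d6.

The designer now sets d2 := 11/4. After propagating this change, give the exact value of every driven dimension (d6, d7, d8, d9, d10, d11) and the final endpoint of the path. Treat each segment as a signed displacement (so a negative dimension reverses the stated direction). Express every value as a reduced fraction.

Apply edit: d2 := 11/4
  d6 = d2*4 = 11
  d7 = d6 + d5 = 16
  d8 = d3 - d7 + d1 = 13/5
  d9 = d7*4 = 64
  d10 = 10 + d2/3 = 131/12
  d11 = d2 - d4 + d10/4 = 547/240
Walk from origin (0, 0):
  seg 1: down by d10 = 131/12 → (0, -131/12)
  seg 2: right by d1 = 15 → (15, -131/12)
  seg 3: up by d10 = 131/12 → (15, 0)
  seg 4: up by d7 = 16 → (15, 16)
  seg 5: left by d6 = 11 → (4, 16)
  seg 6: down by d1 = 15 → (4, 1)
  seg 7: right by d6 = 11 → (15, 1)

d6 = 11
d7 = 16
d8 = 13/5
d9 = 64
d10 = 131/12
d11 = 547/240
endpoint = (15, 1)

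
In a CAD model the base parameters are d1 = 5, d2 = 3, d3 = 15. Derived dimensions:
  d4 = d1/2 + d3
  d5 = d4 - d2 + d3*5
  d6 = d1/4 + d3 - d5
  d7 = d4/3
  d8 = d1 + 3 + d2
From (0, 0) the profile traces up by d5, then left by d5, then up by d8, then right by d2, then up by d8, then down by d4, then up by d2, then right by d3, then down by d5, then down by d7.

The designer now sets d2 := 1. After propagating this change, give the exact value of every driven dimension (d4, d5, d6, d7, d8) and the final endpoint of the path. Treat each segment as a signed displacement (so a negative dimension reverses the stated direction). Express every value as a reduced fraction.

Apply edit: d2 := 1
  d4 = d1/2 + d3 = 35/2
  d5 = d4 - d2 + d3*5 = 183/2
  d6 = d1/4 + d3 - d5 = -301/4
  d7 = d4/3 = 35/6
  d8 = d1 + 3 + d2 = 9
Walk from origin (0, 0):
  seg 1: up by d5 = 183/2 → (0, 183/2)
  seg 2: left by d5 = 183/2 → (-183/2, 183/2)
  seg 3: up by d8 = 9 → (-183/2, 201/2)
  seg 4: right by d2 = 1 → (-181/2, 201/2)
  seg 5: up by d8 = 9 → (-181/2, 219/2)
  seg 6: down by d4 = 35/2 → (-181/2, 92)
  seg 7: up by d2 = 1 → (-181/2, 93)
  seg 8: right by d3 = 15 → (-151/2, 93)
  seg 9: down by d5 = 183/2 → (-151/2, 3/2)
  seg 10: down by d7 = 35/6 → (-151/2, -13/3)

d4 = 35/2
d5 = 183/2
d6 = -301/4
d7 = 35/6
d8 = 9
endpoint = (-151/2, -13/3)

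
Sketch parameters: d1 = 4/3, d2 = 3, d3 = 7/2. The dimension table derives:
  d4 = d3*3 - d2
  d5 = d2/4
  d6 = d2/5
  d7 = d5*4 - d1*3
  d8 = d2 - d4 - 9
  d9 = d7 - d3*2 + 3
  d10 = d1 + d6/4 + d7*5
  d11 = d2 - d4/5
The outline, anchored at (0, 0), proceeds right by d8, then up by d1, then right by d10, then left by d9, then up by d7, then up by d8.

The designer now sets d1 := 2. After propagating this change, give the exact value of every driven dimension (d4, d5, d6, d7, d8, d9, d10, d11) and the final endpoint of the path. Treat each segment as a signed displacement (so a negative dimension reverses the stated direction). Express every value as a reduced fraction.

Apply edit: d1 := 2
  d4 = d3*3 - d2 = 15/2
  d5 = d2/4 = 3/4
  d6 = d2/5 = 3/5
  d7 = d5*4 - d1*3 = -3
  d8 = d2 - d4 - 9 = -27/2
  d9 = d7 - d3*2 + 3 = -7
  d10 = d1 + d6/4 + d7*5 = -257/20
  d11 = d2 - d4/5 = 3/2
Walk from origin (0, 0):
  seg 1: right by d8 = -27/2 → (-27/2, 0)
  seg 2: up by d1 = 2 → (-27/2, 2)
  seg 3: right by d10 = -257/20 → (-527/20, 2)
  seg 4: left by d9 = -7 → (-387/20, 2)
  seg 5: up by d7 = -3 → (-387/20, -1)
  seg 6: up by d8 = -27/2 → (-387/20, -29/2)

d4 = 15/2
d5 = 3/4
d6 = 3/5
d7 = -3
d8 = -27/2
d9 = -7
d10 = -257/20
d11 = 3/2
endpoint = (-387/20, -29/2)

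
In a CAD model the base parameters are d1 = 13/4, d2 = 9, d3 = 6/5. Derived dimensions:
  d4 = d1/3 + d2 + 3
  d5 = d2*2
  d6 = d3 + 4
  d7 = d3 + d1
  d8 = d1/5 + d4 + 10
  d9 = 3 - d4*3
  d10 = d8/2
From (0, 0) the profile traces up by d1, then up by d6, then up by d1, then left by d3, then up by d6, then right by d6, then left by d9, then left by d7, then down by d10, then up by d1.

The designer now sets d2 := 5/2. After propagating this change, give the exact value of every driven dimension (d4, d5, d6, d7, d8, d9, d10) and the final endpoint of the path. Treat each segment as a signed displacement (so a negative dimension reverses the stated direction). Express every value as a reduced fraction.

Apply edit: d2 := 5/2
  d4 = d1/3 + d2 + 3 = 79/12
  d5 = d2*2 = 5
  d6 = d3 + 4 = 26/5
  d7 = d3 + d1 = 89/20
  d8 = d1/5 + d4 + 10 = 517/30
  d9 = 3 - d4*3 = -67/4
  d10 = d8/2 = 517/60
Walk from origin (0, 0):
  seg 1: up by d1 = 13/4 → (0, 13/4)
  seg 2: up by d6 = 26/5 → (0, 169/20)
  seg 3: up by d1 = 13/4 → (0, 117/10)
  seg 4: left by d3 = 6/5 → (-6/5, 117/10)
  seg 5: up by d6 = 26/5 → (-6/5, 169/10)
  seg 6: right by d6 = 26/5 → (4, 169/10)
  seg 7: left by d9 = -67/4 → (83/4, 169/10)
  seg 8: left by d7 = 89/20 → (163/10, 169/10)
  seg 9: down by d10 = 517/60 → (163/10, 497/60)
  seg 10: up by d1 = 13/4 → (163/10, 173/15)

d4 = 79/12
d5 = 5
d6 = 26/5
d7 = 89/20
d8 = 517/30
d9 = -67/4
d10 = 517/60
endpoint = (163/10, 173/15)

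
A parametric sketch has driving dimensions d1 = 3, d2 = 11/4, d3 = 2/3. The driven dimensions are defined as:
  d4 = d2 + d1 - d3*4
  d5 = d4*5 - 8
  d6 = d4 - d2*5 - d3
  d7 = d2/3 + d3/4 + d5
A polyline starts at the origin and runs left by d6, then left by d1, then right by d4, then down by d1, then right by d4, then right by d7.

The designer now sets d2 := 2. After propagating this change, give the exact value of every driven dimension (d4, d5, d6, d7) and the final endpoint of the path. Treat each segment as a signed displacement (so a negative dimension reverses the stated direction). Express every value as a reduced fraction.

d4 = 7/3
d5 = 11/3
d6 = -25/3
d7 = 9/2
endpoint = (29/2, -3)

Apply edit: d2 := 2
  d4 = d2 + d1 - d3*4 = 7/3
  d5 = d4*5 - 8 = 11/3
  d6 = d4 - d2*5 - d3 = -25/3
  d7 = d2/3 + d3/4 + d5 = 9/2
Walk from origin (0, 0):
  seg 1: left by d6 = -25/3 → (25/3, 0)
  seg 2: left by d1 = 3 → (16/3, 0)
  seg 3: right by d4 = 7/3 → (23/3, 0)
  seg 4: down by d1 = 3 → (23/3, -3)
  seg 5: right by d4 = 7/3 → (10, -3)
  seg 6: right by d7 = 9/2 → (29/2, -3)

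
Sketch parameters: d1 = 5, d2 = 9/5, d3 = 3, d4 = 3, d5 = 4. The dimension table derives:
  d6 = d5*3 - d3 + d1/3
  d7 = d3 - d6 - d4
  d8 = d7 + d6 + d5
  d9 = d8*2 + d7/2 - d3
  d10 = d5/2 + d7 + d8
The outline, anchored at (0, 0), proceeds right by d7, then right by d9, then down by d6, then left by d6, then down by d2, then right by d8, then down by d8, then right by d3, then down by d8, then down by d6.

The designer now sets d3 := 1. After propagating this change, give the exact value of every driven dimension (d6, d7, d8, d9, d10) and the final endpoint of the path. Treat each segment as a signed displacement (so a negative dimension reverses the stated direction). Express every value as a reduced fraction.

d6 = 38/3
d7 = -44/3
d8 = 2
d9 = -13/3
d10 = -32/3
endpoint = (-86/3, -467/15)

Apply edit: d3 := 1
  d6 = d5*3 - d3 + d1/3 = 38/3
  d7 = d3 - d6 - d4 = -44/3
  d8 = d7 + d6 + d5 = 2
  d9 = d8*2 + d7/2 - d3 = -13/3
  d10 = d5/2 + d7 + d8 = -32/3
Walk from origin (0, 0):
  seg 1: right by d7 = -44/3 → (-44/3, 0)
  seg 2: right by d9 = -13/3 → (-19, 0)
  seg 3: down by d6 = 38/3 → (-19, -38/3)
  seg 4: left by d6 = 38/3 → (-95/3, -38/3)
  seg 5: down by d2 = 9/5 → (-95/3, -217/15)
  seg 6: right by d8 = 2 → (-89/3, -217/15)
  seg 7: down by d8 = 2 → (-89/3, -247/15)
  seg 8: right by d3 = 1 → (-86/3, -247/15)
  seg 9: down by d8 = 2 → (-86/3, -277/15)
  seg 10: down by d6 = 38/3 → (-86/3, -467/15)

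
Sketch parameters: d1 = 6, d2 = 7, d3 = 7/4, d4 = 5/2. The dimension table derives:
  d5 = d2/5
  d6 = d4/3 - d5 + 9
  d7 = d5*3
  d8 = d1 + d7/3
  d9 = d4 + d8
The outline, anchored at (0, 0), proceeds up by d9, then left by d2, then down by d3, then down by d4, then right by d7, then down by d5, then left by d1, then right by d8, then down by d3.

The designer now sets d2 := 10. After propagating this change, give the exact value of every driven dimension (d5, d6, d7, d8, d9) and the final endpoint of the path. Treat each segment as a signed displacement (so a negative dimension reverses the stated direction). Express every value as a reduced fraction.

Apply edit: d2 := 10
  d5 = d2/5 = 2
  d6 = d4/3 - d5 + 9 = 47/6
  d7 = d5*3 = 6
  d8 = d1 + d7/3 = 8
  d9 = d4 + d8 = 21/2
Walk from origin (0, 0):
  seg 1: up by d9 = 21/2 → (0, 21/2)
  seg 2: left by d2 = 10 → (-10, 21/2)
  seg 3: down by d3 = 7/4 → (-10, 35/4)
  seg 4: down by d4 = 5/2 → (-10, 25/4)
  seg 5: right by d7 = 6 → (-4, 25/4)
  seg 6: down by d5 = 2 → (-4, 17/4)
  seg 7: left by d1 = 6 → (-10, 17/4)
  seg 8: right by d8 = 8 → (-2, 17/4)
  seg 9: down by d3 = 7/4 → (-2, 5/2)

d5 = 2
d6 = 47/6
d7 = 6
d8 = 8
d9 = 21/2
endpoint = (-2, 5/2)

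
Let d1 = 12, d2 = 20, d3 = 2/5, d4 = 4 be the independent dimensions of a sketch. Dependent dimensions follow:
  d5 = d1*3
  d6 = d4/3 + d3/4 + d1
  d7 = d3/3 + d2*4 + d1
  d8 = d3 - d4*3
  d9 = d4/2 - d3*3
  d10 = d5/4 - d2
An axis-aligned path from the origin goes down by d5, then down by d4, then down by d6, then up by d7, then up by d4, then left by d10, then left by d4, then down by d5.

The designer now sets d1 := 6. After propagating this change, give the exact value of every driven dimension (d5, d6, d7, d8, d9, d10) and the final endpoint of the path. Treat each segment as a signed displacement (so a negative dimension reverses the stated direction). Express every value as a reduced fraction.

Apply edit: d1 := 6
  d5 = d1*3 = 18
  d6 = d4/3 + d3/4 + d1 = 223/30
  d7 = d3/3 + d2*4 + d1 = 1292/15
  d8 = d3 - d4*3 = -58/5
  d9 = d4/2 - d3*3 = 4/5
  d10 = d5/4 - d2 = -31/2
Walk from origin (0, 0):
  seg 1: down by d5 = 18 → (0, -18)
  seg 2: down by d4 = 4 → (0, -22)
  seg 3: down by d6 = 223/30 → (0, -883/30)
  seg 4: up by d7 = 1292/15 → (0, 567/10)
  seg 5: up by d4 = 4 → (0, 607/10)
  seg 6: left by d10 = -31/2 → (31/2, 607/10)
  seg 7: left by d4 = 4 → (23/2, 607/10)
  seg 8: down by d5 = 18 → (23/2, 427/10)

d5 = 18
d6 = 223/30
d7 = 1292/15
d8 = -58/5
d9 = 4/5
d10 = -31/2
endpoint = (23/2, 427/10)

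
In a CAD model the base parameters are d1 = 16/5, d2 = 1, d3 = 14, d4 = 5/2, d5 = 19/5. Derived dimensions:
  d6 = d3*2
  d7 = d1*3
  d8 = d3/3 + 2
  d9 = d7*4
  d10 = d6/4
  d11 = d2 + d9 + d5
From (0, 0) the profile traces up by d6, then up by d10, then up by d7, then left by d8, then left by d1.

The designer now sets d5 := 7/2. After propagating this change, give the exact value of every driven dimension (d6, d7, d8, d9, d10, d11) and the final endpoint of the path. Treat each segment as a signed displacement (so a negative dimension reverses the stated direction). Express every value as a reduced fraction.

d6 = 28
d7 = 48/5
d8 = 20/3
d9 = 192/5
d10 = 7
d11 = 429/10
endpoint = (-148/15, 223/5)

Apply edit: d5 := 7/2
  d6 = d3*2 = 28
  d7 = d1*3 = 48/5
  d8 = d3/3 + 2 = 20/3
  d9 = d7*4 = 192/5
  d10 = d6/4 = 7
  d11 = d2 + d9 + d5 = 429/10
Walk from origin (0, 0):
  seg 1: up by d6 = 28 → (0, 28)
  seg 2: up by d10 = 7 → (0, 35)
  seg 3: up by d7 = 48/5 → (0, 223/5)
  seg 4: left by d8 = 20/3 → (-20/3, 223/5)
  seg 5: left by d1 = 16/5 → (-148/15, 223/5)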